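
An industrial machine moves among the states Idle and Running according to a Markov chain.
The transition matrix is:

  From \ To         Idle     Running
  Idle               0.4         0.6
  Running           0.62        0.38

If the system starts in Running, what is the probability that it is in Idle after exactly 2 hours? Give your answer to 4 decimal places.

0.4836

Sum over the intermediate state after 1 hour:
P = P(Running→Idle)·P(Idle→Idle) + P(Running→Running)·P(Running→Idle)
  = 0.62×0.4 + 0.38×0.62
  = 0.2480 + 0.2356 = 0.4836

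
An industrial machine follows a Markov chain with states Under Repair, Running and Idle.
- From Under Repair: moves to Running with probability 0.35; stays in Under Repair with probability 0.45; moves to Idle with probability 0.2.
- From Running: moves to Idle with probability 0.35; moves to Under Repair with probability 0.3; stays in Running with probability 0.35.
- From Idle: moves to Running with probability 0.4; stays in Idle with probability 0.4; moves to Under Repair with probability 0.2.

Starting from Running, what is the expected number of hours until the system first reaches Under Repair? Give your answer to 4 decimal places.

3.8000

Let t(s) be the expected number of hours to first reach Under Repair from state s, with t(Under Repair) = 0. Conditioning on the first hour:
t(Running) = 1 + 0.35·t(Running) + 0.35·t(Idle)
t(Idle) = 1 + 0.4·t(Running) + 0.4·t(Idle)
Solving: t(Running) = 3.8000, t(Idle) = 4.2000.
Expected hours from Running to Under Repair: 3.8000.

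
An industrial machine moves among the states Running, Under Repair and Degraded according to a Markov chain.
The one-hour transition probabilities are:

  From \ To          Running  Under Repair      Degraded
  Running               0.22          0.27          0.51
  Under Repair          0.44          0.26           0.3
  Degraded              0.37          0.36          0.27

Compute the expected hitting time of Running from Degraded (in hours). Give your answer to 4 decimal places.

2.5451

Let t(s) be the expected number of hours to first reach Running from state s, with t(Running) = 0. Conditioning on the first hour:
t(Under Repair) = 1 + 0.26·t(Under Repair) + 0.3·t(Degraded)
t(Degraded) = 1 + 0.36·t(Under Repair) + 0.27·t(Degraded)
Solving: t(Under Repair) = 2.3832, t(Degraded) = 2.5451.
Expected hours from Degraded to Running: 2.5451.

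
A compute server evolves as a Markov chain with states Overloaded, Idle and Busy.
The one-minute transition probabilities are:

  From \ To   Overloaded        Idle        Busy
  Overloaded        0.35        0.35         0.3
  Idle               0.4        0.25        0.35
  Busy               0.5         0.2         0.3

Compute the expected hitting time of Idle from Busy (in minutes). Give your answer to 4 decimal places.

Let t(s) be the expected number of minutes to first reach Idle from state s, with t(Idle) = 0. Conditioning on the first minute:
t(Overloaded) = 1 + 0.35·t(Overloaded) + 0.3·t(Busy)
t(Busy) = 1 + 0.5·t(Overloaded) + 0.3·t(Busy)
Solving: t(Overloaded) = 3.2787, t(Busy) = 3.7705.
Expected minutes from Busy to Idle: 3.7705.

3.7705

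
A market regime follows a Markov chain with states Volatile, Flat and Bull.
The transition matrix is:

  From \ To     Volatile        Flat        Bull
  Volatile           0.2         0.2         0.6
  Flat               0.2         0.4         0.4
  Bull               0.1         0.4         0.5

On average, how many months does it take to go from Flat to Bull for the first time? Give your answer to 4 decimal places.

2.2727

Let t(s) be the expected number of months to first reach Bull from state s, with t(Bull) = 0. Conditioning on the first month:
t(Volatile) = 1 + 0.2·t(Volatile) + 0.2·t(Flat)
t(Flat) = 1 + 0.2·t(Volatile) + 0.4·t(Flat)
Solving: t(Volatile) = 1.8182, t(Flat) = 2.2727.
Expected months from Flat to Bull: 2.2727.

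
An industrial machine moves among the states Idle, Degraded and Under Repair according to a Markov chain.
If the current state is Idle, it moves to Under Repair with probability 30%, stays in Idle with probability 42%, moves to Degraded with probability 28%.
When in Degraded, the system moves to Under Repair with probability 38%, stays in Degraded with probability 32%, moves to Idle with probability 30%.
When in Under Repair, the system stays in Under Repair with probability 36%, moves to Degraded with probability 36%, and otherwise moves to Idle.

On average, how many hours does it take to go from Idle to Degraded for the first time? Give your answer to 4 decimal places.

Let t(s) be the expected number of hours to first reach Degraded from state s, with t(Degraded) = 0. Conditioning on the first hour:
t(Idle) = 1 + 0.42·t(Idle) + 0.3·t(Under Repair)
t(Under Repair) = 1 + 0.28·t(Idle) + 0.36·t(Under Repair)
Solving: t(Idle) = 3.2730, t(Under Repair) = 2.9944.
Expected hours from Idle to Degraded: 3.2730.

3.2730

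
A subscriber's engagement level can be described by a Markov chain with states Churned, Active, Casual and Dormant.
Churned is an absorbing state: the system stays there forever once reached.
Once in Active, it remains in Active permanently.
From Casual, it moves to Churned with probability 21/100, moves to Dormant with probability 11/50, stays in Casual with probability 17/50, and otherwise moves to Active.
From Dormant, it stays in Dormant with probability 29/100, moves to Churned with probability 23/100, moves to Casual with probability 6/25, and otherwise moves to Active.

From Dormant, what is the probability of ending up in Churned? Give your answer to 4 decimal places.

Let h(s) be the probability of absorption at Churned starting from transient state s. Then h(Churned) = 1 and h(Active) = 0. By first-step analysis:
h(Casual) = 0.21·1 + 0.23·0 + 0.34·h(Casual) + 0.22·h(Dormant)
h(Dormant) = 0.23·1 + 0.24·0 + 0.24·h(Casual) + 0.29·h(Dormant)
Solving: h(Casual) = 0.4803, h(Dormant) = 0.4863.
Starting from Dormant, the probability is 0.4863.

0.4863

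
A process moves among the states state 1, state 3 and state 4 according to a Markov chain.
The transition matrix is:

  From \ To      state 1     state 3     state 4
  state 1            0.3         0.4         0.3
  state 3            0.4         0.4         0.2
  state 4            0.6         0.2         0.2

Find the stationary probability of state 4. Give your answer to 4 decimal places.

0.2407

Let the stationary distribution be π with π = πP and π_1 + π_2 + π_3 = 1.
π_1 = 0.3·π_1 + 0.4·π_2 + 0.6·π_3
π_2 = 0.4·π_1 + 0.4·π_2 + 0.2·π_3
Solving with the normalization constraint gives π = (0.4074, 0.3519, 0.2407).
So the stationary probability of state 4 is 0.2407.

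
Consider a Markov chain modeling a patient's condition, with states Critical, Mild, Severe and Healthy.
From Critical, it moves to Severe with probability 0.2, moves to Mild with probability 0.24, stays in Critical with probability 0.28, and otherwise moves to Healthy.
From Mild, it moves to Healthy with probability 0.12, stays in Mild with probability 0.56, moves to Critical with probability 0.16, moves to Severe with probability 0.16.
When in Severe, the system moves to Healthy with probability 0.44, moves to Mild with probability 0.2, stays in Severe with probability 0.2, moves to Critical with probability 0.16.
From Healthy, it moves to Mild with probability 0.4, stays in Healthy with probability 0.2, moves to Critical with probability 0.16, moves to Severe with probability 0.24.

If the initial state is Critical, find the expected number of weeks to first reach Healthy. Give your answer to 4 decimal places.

3.9201

Let t(s) be the expected number of weeks to first reach Healthy from state s, with t(Healthy) = 0. Conditioning on the first week:
t(Critical) = 1 + 0.28·t(Critical) + 0.24·t(Mild) + 0.2·t(Severe)
t(Mild) = 1 + 0.16·t(Critical) + 0.56·t(Mild) + 0.16·t(Severe)
t(Severe) = 1 + 0.16·t(Critical) + 0.2·t(Mild) + 0.2·t(Severe)
Solving: t(Critical) = 3.9201, t(Mild) = 4.8817, t(Severe) = 3.2544.
Expected weeks from Critical to Healthy: 3.9201.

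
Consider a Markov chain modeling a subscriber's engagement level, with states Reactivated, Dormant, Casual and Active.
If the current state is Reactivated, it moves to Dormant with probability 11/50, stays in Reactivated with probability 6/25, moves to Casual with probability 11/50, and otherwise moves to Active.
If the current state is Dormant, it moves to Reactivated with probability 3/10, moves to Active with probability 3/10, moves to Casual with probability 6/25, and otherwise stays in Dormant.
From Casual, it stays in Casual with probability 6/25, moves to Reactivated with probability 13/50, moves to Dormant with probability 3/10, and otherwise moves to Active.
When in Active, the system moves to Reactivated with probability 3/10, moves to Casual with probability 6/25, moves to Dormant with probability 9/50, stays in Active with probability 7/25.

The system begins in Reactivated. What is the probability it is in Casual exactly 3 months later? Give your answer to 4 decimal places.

Propagate the distribution vector 3 months from Reactivated.
After 0 months: (1.0000, 0.0000, 0.0000, 0.0000)
After 1 month: (0.2400, 0.2200, 0.2200, 0.3200)
After 2 months: (0.2768, 0.2116, 0.2352, 0.2764)
After 3 months: (0.2740, 0.2151, 0.2345, 0.2765)
P(in Casual after 3 months) = 0.2345

0.2345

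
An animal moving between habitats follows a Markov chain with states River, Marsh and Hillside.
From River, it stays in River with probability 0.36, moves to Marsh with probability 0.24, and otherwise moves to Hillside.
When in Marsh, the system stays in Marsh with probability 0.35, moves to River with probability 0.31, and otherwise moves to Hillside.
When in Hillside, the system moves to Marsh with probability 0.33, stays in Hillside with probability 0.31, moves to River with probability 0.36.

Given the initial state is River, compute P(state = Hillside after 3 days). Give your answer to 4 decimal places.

0.3504

Propagate the distribution vector 3 days from River.
After 0 days: (1.0000, 0.0000, 0.0000)
After 1 day: (0.3600, 0.2400, 0.4000)
After 2 days: (0.3480, 0.3024, 0.3496)
After 3 days: (0.3449, 0.3047, 0.3504)
P(in Hillside after 3 days) = 0.3504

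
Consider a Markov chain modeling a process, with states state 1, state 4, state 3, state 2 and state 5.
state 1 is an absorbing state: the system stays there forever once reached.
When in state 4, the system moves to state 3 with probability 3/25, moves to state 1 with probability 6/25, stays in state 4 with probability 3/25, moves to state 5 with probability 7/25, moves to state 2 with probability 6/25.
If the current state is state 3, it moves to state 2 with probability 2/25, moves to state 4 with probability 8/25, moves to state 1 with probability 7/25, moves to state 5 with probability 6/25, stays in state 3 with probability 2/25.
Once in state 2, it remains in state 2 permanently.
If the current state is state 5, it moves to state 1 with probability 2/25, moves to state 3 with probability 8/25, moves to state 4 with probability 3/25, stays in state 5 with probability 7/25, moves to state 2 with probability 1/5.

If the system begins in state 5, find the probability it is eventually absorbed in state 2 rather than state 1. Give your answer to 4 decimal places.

0.5393

Let h(s) be the probability of absorption at state 2 starting from transient state s. Then h(state 2) = 1 and h(state 1) = 0. By first-step analysis:
h(state 4) = 0.24·0 + 0.12·h(state 4) + 0.12·h(state 3) + 0.24·1 + 0.28·h(state 5)
h(state 3) = 0.28·0 + 0.32·h(state 4) + 0.08·h(state 3) + 0.08·1 + 0.24·h(state 5)
h(state 5) = 0.08·0 + 0.12·h(state 4) + 0.32·h(state 3) + 0.2·1 + 0.28·h(state 5)
Solving: h(state 4) = 0.4990, h(state 3) = 0.4012, h(state 5) = 0.5393.
Starting from state 5, the probability is 0.5393.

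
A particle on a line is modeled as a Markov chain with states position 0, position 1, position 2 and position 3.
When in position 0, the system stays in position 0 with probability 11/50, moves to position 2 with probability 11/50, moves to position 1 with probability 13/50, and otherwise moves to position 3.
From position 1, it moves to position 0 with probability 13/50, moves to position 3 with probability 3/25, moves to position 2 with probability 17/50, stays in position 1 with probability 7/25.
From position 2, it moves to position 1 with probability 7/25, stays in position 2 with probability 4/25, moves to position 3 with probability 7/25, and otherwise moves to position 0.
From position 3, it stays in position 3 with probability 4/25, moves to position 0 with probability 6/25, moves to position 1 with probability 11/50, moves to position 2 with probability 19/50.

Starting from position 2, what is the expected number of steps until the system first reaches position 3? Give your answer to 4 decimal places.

4.1458

Let t(s) be the expected number of steps to first reach position 3 from state s, with t(position 3) = 0. Conditioning on the first step:
t(position 0) = 1 + 0.22·t(position 0) + 0.26·t(position 1) + 0.22·t(position 2)
t(position 1) = 1 + 0.26·t(position 0) + 0.28·t(position 1) + 0.34·t(position 2)
t(position 2) = 1 + 0.28·t(position 0) + 0.28·t(position 1) + 0.16·t(position 2)
Solving: t(position 0) = 4.0550, t(position 1) = 4.8109, t(position 2) = 4.1458.
Expected steps from position 2 to position 3: 4.1458.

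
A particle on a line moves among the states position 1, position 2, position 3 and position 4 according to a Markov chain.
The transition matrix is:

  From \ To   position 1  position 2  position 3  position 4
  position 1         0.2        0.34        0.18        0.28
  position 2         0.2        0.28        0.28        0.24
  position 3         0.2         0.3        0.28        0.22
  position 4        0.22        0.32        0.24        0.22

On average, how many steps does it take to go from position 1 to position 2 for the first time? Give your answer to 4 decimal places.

3.0648

Let t(s) be the expected number of steps to first reach position 2 from state s, with t(position 2) = 0. Conditioning on the first step:
t(position 1) = 1 + 0.2·t(position 1) + 0.18·t(position 3) + 0.28·t(position 4)
t(position 3) = 1 + 0.2·t(position 1) + 0.28·t(position 3) + 0.22·t(position 4)
t(position 4) = 1 + 0.22·t(position 1) + 0.24·t(position 3) + 0.22·t(position 4)
Solving: t(position 1) = 3.0648, t(position 3) = 3.1966, t(position 4) = 3.1300.
Expected steps from position 1 to position 2: 3.0648.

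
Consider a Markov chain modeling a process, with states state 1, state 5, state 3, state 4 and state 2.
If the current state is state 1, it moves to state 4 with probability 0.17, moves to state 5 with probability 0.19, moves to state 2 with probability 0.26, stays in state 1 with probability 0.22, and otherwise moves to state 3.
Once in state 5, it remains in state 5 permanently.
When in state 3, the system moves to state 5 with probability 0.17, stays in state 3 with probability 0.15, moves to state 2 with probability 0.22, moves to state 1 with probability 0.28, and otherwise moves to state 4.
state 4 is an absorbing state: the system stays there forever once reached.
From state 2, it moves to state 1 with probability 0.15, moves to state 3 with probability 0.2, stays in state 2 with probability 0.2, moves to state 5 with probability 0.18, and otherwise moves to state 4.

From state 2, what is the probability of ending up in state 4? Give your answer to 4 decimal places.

Let h(s) be the probability of absorption at state 4 starting from transient state s. Then h(state 4) = 1 and h(state 5) = 0. By first-step analysis:
h(state 1) = 0.22·h(state 1) + 0.19·0 + 0.16·h(state 3) + 0.17·1 + 0.26·h(state 2)
h(state 3) = 0.28·h(state 1) + 0.17·0 + 0.15·h(state 3) + 0.18·1 + 0.22·h(state 2)
h(state 2) = 0.15·h(state 1) + 0.18·0 + 0.2·h(state 3) + 0.27·1 + 0.2·h(state 2)
Solving: h(state 1) = 0.5149, h(state 3) = 0.5279, h(state 2) = 0.5660.
Starting from state 2, the probability is 0.5660.

0.5660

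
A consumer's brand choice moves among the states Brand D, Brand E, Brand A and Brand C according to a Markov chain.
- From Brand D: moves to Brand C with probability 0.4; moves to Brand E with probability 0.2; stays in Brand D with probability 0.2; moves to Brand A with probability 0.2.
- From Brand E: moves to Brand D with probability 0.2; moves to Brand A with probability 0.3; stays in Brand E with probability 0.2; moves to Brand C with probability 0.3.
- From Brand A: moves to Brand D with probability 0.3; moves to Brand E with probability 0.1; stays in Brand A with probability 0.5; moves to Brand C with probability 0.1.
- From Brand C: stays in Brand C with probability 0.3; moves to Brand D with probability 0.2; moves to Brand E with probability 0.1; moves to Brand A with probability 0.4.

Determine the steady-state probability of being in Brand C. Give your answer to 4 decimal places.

0.2485

Let the stationary distribution be π with π = πP and π_1 + π_2 + π_3 + π_4 = 1.
π_1 = 0.2·π_1 + 0.2·π_2 + 0.3·π_3 + 0.2·π_4
π_2 = 0.2·π_1 + 0.2·π_2 + 0.1·π_3 + 0.1·π_4
π_3 = 0.2·π_1 + 0.3·π_2 + 0.5·π_3 + 0.4·π_4
Solving with the normalization constraint gives π = (0.2376, 0.1375, 0.3764, 0.2485).
So the stationary probability of Brand C is 0.2485.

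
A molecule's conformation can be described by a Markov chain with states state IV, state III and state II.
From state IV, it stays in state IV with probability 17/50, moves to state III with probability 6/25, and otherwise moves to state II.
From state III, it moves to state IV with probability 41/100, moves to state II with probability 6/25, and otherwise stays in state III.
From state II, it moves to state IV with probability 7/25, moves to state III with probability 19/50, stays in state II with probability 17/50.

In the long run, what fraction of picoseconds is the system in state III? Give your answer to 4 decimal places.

Let the stationary distribution be π with π = πP and π_1 + π_2 + π_3 = 1.
π_1 = 0.34·π_1 + 0.41·π_2 + 0.28·π_3
π_2 = 0.24·π_1 + 0.35·π_2 + 0.38·π_3
Solving with the normalization constraint gives π = (0.3425, 0.3224, 0.3352).
So the stationary probability of state III is 0.3224.

0.3224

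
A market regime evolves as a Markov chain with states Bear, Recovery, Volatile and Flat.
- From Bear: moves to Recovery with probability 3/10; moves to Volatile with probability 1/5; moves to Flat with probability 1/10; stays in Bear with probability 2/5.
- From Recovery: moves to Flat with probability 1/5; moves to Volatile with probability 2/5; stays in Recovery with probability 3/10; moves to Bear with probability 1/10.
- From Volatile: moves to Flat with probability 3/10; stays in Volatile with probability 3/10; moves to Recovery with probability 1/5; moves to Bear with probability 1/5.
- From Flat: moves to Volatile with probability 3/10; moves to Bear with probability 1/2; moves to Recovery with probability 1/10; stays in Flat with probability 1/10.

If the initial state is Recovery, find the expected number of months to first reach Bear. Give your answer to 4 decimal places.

4.5522

Let t(s) be the expected number of months to first reach Bear from state s, with t(Bear) = 0. Conditioning on the first month:
t(Recovery) = 1 + 0.3·t(Recovery) + 0.4·t(Volatile) + 0.2·t(Flat)
t(Volatile) = 1 + 0.2·t(Recovery) + 0.3·t(Volatile) + 0.3·t(Flat)
t(Flat) = 1 + 0.1·t(Recovery) + 0.3·t(Volatile) + 0.1·t(Flat)
Solving: t(Recovery) = 4.5522, t(Volatile) = 3.9925, t(Flat) = 2.9478.
Expected months from Recovery to Bear: 4.5522.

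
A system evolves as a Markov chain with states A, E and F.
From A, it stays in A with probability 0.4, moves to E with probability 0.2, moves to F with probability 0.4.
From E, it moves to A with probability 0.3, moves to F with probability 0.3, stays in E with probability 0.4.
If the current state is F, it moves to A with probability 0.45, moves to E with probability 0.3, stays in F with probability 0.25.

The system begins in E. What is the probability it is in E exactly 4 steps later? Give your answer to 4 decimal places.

0.2909

Propagate the distribution vector 4 steps from E.
After 0 steps: (0.0000, 1.0000, 0.0000)
After 1 step: (0.3000, 0.4000, 0.3000)
After 2 steps: (0.3750, 0.3100, 0.3150)
After 3 steps: (0.3848, 0.2935, 0.3218)
After 4 steps: (0.3867, 0.2909, 0.3224)
P(in E after 4 steps) = 0.2909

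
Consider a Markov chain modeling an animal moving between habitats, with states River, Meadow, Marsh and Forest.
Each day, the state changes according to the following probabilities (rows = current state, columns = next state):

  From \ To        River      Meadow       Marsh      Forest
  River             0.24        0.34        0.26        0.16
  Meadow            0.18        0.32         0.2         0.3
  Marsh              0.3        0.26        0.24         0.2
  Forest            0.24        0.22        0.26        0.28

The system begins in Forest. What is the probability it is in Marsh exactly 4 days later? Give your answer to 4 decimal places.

Propagate the distribution vector 4 days from Forest.
After 0 days: (0.0000, 0.0000, 0.0000, 1.0000)
After 1 day: (0.2400, 0.2200, 0.2600, 0.2800)
After 2 days: (0.2424, 0.2812, 0.2416, 0.2348)
After 3 days: (0.2376, 0.2869, 0.2383, 0.2372)
After 4 days: (0.2371, 0.2867, 0.2380, 0.2382)
P(in Marsh after 4 days) = 0.2380

0.2380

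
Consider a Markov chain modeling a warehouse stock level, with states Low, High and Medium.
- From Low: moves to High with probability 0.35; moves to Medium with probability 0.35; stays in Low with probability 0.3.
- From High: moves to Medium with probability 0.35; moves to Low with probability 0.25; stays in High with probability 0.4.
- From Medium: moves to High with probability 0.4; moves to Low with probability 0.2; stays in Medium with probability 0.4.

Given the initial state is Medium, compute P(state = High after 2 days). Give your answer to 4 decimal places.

0.3900

Sum over the intermediate state after 1 day:
P = P(Medium→Low)·P(Low→High) + P(Medium→High)·P(High→High) + P(Medium→Medium)·P(Medium→High)
  = 0.2×0.35 + 0.4×0.4 + 0.4×0.4
  = 0.0700 + 0.1600 + 0.1600 = 0.3900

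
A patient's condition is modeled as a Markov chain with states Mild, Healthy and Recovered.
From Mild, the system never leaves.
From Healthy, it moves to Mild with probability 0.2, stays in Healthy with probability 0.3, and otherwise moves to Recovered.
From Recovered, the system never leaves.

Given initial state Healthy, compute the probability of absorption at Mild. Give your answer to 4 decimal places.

0.2857

Let h(s) be the probability of absorption at Mild starting from transient state s. Then h(Mild) = 1 and h(Recovered) = 0. By first-step analysis:
h(Healthy) = 0.2·1 + 0.3·h(Healthy) + 0.5·0
Solving: h(Healthy) = 0.2857.
Starting from Healthy, the probability is 0.2857.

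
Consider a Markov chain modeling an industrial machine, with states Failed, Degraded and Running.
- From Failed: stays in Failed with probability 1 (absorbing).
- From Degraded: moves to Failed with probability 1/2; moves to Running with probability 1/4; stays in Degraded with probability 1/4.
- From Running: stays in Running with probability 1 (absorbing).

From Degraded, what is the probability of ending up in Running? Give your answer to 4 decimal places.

0.3333

Let h(s) be the probability of absorption at Running starting from transient state s. Then h(Running) = 1 and h(Failed) = 0. By first-step analysis:
h(Degraded) = 0.5·0 + 0.25·h(Degraded) + 0.25·1
Solving: h(Degraded) = 0.3333.
Starting from Degraded, the probability is 0.3333.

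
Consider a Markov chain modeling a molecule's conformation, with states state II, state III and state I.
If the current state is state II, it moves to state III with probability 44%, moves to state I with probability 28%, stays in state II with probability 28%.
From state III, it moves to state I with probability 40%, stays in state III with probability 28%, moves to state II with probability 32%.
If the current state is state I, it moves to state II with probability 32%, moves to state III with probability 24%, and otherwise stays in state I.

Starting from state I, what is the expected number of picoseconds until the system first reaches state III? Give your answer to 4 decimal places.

Let t(s) be the expected number of picoseconds to first reach state III from state s, with t(state III) = 0. Conditioning on the first picosecond:
t(state II) = 1 + 0.28·t(state II) + 0.28·t(state I)
t(state I) = 1 + 0.32·t(state II) + 0.44·t(state I)
Solving: t(state II) = 2.6786, t(state I) = 3.3163.
Expected picoseconds from state I to state III: 3.3163.

3.3163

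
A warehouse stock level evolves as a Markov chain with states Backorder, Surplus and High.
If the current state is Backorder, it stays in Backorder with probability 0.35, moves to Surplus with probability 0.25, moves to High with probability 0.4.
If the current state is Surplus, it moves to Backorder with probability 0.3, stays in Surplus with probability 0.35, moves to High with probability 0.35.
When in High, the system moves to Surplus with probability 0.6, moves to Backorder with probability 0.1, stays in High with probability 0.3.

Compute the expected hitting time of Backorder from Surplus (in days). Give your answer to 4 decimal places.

4.2857

Let t(s) be the expected number of days to first reach Backorder from state s, with t(Backorder) = 0. Conditioning on the first day:
t(Surplus) = 1 + 0.35·t(Surplus) + 0.35·t(High)
t(High) = 1 + 0.6·t(Surplus) + 0.3·t(High)
Solving: t(Surplus) = 4.2857, t(High) = 5.1020.
Expected days from Surplus to Backorder: 4.2857.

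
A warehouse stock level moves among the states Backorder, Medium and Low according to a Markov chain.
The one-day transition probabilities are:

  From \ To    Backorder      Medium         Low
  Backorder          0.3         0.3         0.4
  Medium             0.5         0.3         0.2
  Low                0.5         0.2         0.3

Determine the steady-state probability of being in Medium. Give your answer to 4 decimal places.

Let the stationary distribution be π with π = πP and π_1 + π_2 + π_3 = 1.
π_1 = 0.3·π_1 + 0.5·π_2 + 0.5·π_3
π_2 = 0.3·π_1 + 0.3·π_2 + 0.2·π_3
Solving with the normalization constraint gives π = (0.4167, 0.2685, 0.3148).
So the stationary probability of Medium is 0.2685.

0.2685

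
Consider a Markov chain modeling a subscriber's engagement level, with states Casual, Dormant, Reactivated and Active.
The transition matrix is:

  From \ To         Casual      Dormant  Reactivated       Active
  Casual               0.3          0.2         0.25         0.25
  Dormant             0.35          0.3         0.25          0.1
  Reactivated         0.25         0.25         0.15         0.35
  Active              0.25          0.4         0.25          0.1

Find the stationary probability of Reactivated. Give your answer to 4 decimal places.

Let the stationary distribution be π with π = πP and π_1 + π_2 + π_3 + π_4 = 1.
π_1 = 0.3·π_1 + 0.35·π_2 + 0.25·π_3 + 0.25·π_4
π_2 = 0.2·π_1 + 0.3·π_2 + 0.25·π_3 + 0.4·π_4
π_3 = 0.25·π_1 + 0.25·π_2 + 0.15·π_3 + 0.25·π_4
Solving with the normalization constraint gives π = (0.2926, 0.2794, 0.2273, 0.2007).
So the stationary probability of Reactivated is 0.2273.

0.2273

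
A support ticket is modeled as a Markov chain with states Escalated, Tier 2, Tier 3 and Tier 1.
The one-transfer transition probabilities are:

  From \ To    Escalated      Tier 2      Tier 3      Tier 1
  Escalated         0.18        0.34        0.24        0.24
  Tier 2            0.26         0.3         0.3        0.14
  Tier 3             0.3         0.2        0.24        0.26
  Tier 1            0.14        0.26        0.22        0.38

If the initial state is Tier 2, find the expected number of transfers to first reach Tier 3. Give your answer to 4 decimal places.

Let t(s) be the expected number of transfers to first reach Tier 3 from state s, with t(Tier 3) = 0. Conditioning on the first transfer:
t(Escalated) = 1 + 0.18·t(Escalated) + 0.34·t(Tier 2) + 0.24·t(Tier 1)
t(Tier 2) = 1 + 0.26·t(Escalated) + 0.3·t(Tier 2) + 0.14·t(Tier 1)
t(Tier 1) = 1 + 0.14·t(Escalated) + 0.26·t(Tier 2) + 0.38·t(Tier 1)
Solving: t(Escalated) = 3.9428, t(Tier 2) = 3.7044, t(Tier 1) = 4.0567.
Expected transfers from Tier 2 to Tier 3: 3.7044.

3.7044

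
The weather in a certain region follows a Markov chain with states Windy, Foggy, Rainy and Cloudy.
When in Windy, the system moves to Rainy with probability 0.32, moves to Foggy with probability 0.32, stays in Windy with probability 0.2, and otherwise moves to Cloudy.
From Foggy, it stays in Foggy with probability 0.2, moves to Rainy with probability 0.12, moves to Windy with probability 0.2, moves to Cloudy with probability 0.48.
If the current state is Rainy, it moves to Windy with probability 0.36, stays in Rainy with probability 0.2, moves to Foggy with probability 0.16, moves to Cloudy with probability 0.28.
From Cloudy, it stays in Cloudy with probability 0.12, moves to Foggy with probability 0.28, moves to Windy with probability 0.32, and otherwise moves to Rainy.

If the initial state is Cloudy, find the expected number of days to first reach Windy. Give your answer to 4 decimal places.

3.3238

Let t(s) be the expected number of days to first reach Windy from state s, with t(Windy) = 0. Conditioning on the first day:
t(Foggy) = 1 + 0.2·t(Foggy) + 0.12·t(Rainy) + 0.48·t(Cloudy)
t(Rainy) = 1 + 0.16·t(Foggy) + 0.2·t(Rainy) + 0.28·t(Cloudy)
t(Cloudy) = 1 + 0.28·t(Foggy) + 0.28·t(Rainy) + 0.12·t(Cloudy)
Solving: t(Foggy) = 3.7178, t(Rainy) = 3.1569, t(Cloudy) = 3.3238.
Expected days from Cloudy to Windy: 3.3238.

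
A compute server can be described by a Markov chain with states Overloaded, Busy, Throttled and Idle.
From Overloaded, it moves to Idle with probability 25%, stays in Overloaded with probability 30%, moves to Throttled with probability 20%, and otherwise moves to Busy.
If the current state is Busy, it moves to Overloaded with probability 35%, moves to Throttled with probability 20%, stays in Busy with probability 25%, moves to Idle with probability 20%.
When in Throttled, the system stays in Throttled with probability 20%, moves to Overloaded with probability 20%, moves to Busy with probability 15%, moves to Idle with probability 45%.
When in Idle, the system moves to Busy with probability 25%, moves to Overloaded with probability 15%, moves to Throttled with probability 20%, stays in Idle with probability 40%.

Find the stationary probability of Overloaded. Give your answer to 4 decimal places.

0.2424

Let the stationary distribution be π with π = πP and π_1 + π_2 + π_3 + π_4 = 1.
π_1 = 0.3·π_1 + 0.35·π_2 + 0.2·π_3 + 0.15·π_4
π_2 = 0.25·π_1 + 0.25·π_2 + 0.15·π_3 + 0.25·π_4
π_3 = 0.2·π_1 + 0.2·π_2 + 0.2·π_3 + 0.2·π_4
Solving with the normalization constraint gives π = (0.2424, 0.2300, 0.2000, 0.3276).
So the stationary probability of Overloaded is 0.2424.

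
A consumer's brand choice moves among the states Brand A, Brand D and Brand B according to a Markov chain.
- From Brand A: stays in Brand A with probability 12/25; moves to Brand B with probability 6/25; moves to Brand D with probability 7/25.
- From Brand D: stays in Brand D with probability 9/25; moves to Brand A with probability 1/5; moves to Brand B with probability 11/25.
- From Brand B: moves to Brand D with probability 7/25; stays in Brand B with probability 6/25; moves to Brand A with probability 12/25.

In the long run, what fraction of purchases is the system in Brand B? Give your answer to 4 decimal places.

0.3009

Let the stationary distribution be π with π = πP and π_1 + π_2 + π_3 = 1.
π_1 = 0.48·π_1 + 0.2·π_2 + 0.48·π_3
π_2 = 0.28·π_1 + 0.36·π_2 + 0.28·π_3
Solving with the normalization constraint gives π = (0.3948, 0.3043, 0.3009).
So the stationary probability of Brand B is 0.3009.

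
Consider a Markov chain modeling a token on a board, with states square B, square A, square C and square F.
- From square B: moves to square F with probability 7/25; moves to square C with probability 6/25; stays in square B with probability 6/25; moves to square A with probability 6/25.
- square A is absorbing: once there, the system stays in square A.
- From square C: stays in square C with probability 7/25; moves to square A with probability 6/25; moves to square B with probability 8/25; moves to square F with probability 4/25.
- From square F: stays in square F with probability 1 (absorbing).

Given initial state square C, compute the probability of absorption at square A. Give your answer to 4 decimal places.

0.5510

Let h(s) be the probability of absorption at square A starting from transient state s. Then h(square A) = 1 and h(square F) = 0. By first-step analysis:
h(square B) = 0.24·h(square B) + 0.24·1 + 0.24·h(square C) + 0.28·0
h(square C) = 0.32·h(square B) + 0.24·1 + 0.28·h(square C) + 0.16·0
Solving: h(square B) = 0.4898, h(square C) = 0.5510.
Starting from square C, the probability is 0.5510.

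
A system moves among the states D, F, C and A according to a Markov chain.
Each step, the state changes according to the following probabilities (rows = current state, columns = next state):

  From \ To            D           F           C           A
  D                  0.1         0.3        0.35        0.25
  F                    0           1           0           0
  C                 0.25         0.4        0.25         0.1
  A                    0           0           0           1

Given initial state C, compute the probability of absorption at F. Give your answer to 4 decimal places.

Let h(s) be the probability of absorption at F starting from transient state s. Then h(F) = 1 and h(A) = 0. By first-step analysis:
h(D) = 0.1·h(D) + 0.3·1 + 0.35·h(C) + 0.25·0
h(C) = 0.25·h(D) + 0.4·1 + 0.25·h(C) + 0.1·0
Solving: h(D) = 0.6213, h(C) = 0.7404.
Starting from C, the probability is 0.7404.

0.7404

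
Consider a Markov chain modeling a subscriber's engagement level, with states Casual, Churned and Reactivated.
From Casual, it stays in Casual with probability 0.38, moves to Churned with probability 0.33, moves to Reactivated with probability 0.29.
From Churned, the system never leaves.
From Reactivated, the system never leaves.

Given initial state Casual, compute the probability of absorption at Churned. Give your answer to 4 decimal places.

0.5323

Let h(s) be the probability of absorption at Churned starting from transient state s. Then h(Churned) = 1 and h(Reactivated) = 0. By first-step analysis:
h(Casual) = 0.38·h(Casual) + 0.33·1 + 0.29·0
Solving: h(Casual) = 0.5323.
Starting from Casual, the probability is 0.5323.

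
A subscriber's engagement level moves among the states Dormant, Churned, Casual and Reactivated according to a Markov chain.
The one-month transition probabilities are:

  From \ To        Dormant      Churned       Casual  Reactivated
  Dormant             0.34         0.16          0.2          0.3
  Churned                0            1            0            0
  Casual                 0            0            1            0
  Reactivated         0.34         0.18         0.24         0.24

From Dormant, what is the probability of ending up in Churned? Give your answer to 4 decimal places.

Let h(s) be the probability of absorption at Churned starting from transient state s. Then h(Churned) = 1 and h(Casual) = 0. By first-step analysis:
h(Dormant) = 0.34·h(Dormant) + 0.16·1 + 0.2·0 + 0.3·h(Reactivated)
h(Reactivated) = 0.34·h(Dormant) + 0.18·1 + 0.24·0 + 0.24·h(Reactivated)
Solving: h(Dormant) = 0.4394, h(Reactivated) = 0.4334.
Starting from Dormant, the probability is 0.4394.

0.4394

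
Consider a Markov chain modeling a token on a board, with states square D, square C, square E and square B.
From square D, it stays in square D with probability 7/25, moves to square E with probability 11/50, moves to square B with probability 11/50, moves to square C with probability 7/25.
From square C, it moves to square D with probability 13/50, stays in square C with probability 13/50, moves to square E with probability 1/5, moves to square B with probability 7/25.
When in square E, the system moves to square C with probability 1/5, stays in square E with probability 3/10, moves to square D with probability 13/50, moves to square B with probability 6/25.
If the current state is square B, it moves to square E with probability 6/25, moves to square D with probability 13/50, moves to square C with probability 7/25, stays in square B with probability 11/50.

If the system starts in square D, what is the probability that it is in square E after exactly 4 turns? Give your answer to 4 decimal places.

Propagate the distribution vector 4 turns from square D.
After 0 turns: (1.0000, 0.0000, 0.0000, 0.0000)
After 1 turn: (0.2800, 0.2800, 0.2200, 0.2200)
After 2 turns: (0.2656, 0.2568, 0.2364, 0.2412)
After 3 turns: (0.2653, 0.2560, 0.2386, 0.2401)
After 4 turns: (0.2653, 0.2558, 0.2388, 0.2401)
P(in square E after 4 turns) = 0.2388

0.2388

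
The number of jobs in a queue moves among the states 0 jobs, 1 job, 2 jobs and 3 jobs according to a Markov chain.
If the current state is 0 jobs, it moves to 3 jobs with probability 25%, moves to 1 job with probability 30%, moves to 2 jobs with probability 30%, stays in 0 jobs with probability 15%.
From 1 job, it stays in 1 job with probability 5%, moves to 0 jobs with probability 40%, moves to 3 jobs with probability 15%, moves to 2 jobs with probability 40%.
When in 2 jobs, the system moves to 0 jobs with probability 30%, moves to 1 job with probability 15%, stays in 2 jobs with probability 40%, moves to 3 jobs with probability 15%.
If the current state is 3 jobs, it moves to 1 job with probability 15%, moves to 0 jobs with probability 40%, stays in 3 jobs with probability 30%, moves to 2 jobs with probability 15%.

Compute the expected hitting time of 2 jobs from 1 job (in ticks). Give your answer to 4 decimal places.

Let t(s) be the expected number of ticks to first reach 2 jobs from state s, with t(2 jobs) = 0. Conditioning on the first tick:
t(0 jobs) = 1 + 0.15·t(0 jobs) + 0.3·t(1 job) + 0.25·t(3 jobs)
t(1 job) = 1 + 0.4·t(0 jobs) + 0.05·t(1 job) + 0.15·t(3 jobs)
t(3 jobs) = 1 + 0.4·t(0 jobs) + 0.15·t(1 job) + 0.3·t(3 jobs)
Solving: t(0 jobs) = 3.5092, t(1 job) = 3.1799, t(3 jobs) = 4.1152.
Expected ticks from 1 job to 2 jobs: 3.1799.

3.1799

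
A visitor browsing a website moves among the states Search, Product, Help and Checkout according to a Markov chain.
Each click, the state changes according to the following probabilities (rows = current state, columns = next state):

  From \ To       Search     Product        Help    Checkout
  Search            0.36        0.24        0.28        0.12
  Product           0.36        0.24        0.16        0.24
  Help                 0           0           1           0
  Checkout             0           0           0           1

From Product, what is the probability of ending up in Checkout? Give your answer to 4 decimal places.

Let h(s) be the probability of absorption at Checkout starting from transient state s. Then h(Checkout) = 1 and h(Help) = 0. By first-step analysis:
h(Search) = 0.36·h(Search) + 0.24·h(Product) + 0.28·0 + 0.12·1
h(Product) = 0.36·h(Search) + 0.24·h(Product) + 0.16·0 + 0.24·1
Solving: h(Search) = 0.3720, h(Product) = 0.4920.
Starting from Product, the probability is 0.4920.

0.4920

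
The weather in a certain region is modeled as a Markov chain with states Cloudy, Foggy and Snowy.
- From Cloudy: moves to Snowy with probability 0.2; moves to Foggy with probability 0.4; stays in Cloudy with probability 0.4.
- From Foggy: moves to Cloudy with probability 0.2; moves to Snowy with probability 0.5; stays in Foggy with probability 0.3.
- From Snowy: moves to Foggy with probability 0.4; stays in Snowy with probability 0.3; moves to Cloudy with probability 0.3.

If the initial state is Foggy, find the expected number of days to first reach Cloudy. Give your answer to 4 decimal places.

4.1379

Let t(s) be the expected number of days to first reach Cloudy from state s, with t(Cloudy) = 0. Conditioning on the first day:
t(Foggy) = 1 + 0.3·t(Foggy) + 0.5·t(Snowy)
t(Snowy) = 1 + 0.4·t(Foggy) + 0.3·t(Snowy)
Solving: t(Foggy) = 4.1379, t(Snowy) = 3.7931.
Expected days from Foggy to Cloudy: 4.1379.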